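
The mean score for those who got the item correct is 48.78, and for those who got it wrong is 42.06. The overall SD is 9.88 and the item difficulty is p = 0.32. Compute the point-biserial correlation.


q = 1 - p = 0.68
rpb = ((M1 - M0) / SD) * sqrt(p * q)
rpb = ((48.78 - 42.06) / 9.88) * sqrt(0.32 * 0.68)
rpb = 0.3173

0.3173


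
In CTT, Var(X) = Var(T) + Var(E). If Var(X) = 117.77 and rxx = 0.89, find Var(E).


var_true = rxx * var_obs = 0.89 * 117.77 = 104.8153
var_error = var_obs - var_true
var_error = 117.77 - 104.8153
var_error = 12.9547

12.9547


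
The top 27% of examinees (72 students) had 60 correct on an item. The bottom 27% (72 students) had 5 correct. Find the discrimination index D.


p_upper = 60/72 = 0.8333
p_lower = 5/72 = 0.0694
D = 0.8333 - 0.0694 = 0.7639

0.7639


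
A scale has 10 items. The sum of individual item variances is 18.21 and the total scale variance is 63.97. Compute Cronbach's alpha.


alpha = (k/(k-1)) * (1 - sum(si^2)/s_total^2)
= (10/9) * (1 - 18.21/63.97)
alpha = 0.7948

0.7948


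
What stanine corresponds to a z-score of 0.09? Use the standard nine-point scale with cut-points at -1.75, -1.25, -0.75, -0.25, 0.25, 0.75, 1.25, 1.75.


Stanine boundaries: [-1.75, -1.25, -0.75, -0.25, 0.25, 0.75, 1.25, 1.75]
z = 0.09
Check each boundary:
  z >= -1.75 -> could be stanine 2
  z >= -1.25 -> could be stanine 3
  z >= -0.75 -> could be stanine 4
  z >= -0.25 -> could be stanine 5
  z < 0.25
  z < 0.75
  z < 1.25
  z < 1.75
Highest qualifying boundary gives stanine = 5

5


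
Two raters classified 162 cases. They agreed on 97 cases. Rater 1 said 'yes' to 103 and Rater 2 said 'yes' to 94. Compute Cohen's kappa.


P_o = 97/162 = 0.598765
P_e = (103*94 + 59*68) / 26244 = 0.521795
kappa = (P_o - P_e) / (1 - P_e)
kappa = (0.598765 - 0.521795) / (1 - 0.521795)
kappa = 0.161

0.161


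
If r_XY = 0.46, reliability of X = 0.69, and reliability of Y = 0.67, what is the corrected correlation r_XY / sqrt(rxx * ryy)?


r_corrected = rxy / sqrt(rxx * ryy)
= 0.46 / sqrt(0.69 * 0.67)
= 0.46 / sqrt(0.4623)
= 0.46 / 0.679926
r_corrected = 0.6765

0.6765


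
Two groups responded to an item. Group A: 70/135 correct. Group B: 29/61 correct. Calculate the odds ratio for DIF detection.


Odds_A = 70/65 = 1.0769
Odds_B = 29/32 = 0.9062
OR = Odds_A / Odds_B = 1.0769 / 0.9062
Exactly, OR = (70 * 32) / (65 * 29) = 2240 / 1885
OR = 1.1883

1.1883


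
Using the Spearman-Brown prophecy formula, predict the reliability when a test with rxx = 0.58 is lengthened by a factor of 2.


r_new = (n * rxx) / (1 + (n-1) * rxx)
r_new = (2 * 0.58) / (1 + 1 * 0.58)
r_new = 1.16 / 1.58
r_new = 0.7342

0.7342


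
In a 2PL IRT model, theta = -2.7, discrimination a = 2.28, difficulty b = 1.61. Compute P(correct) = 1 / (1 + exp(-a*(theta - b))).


a*(theta - b) = 2.28 * (-2.7 - 1.61) = -9.8268
exp(--9.8268) = 18523.5838
P = 1 / (1 + 18523.5838)
P = 0.0001

0.0001


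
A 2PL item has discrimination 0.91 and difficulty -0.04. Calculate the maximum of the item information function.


For 2PL, max info at theta = b = -0.04
I_max = a^2 / 4 = 0.91^2 / 4
= 0.8281 / 4
I_max = 0.207

0.207


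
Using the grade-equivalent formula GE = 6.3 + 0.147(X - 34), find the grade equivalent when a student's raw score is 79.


raw - median = 79 - 34 = 45
slope * diff = 0.147 * 45 = 6.615
GE = 6.3 + 6.615
GE = 12.915

12.915


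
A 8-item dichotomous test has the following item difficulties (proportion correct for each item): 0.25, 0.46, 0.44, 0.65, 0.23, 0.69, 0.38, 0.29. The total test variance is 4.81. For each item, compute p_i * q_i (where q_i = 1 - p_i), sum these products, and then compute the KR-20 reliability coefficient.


For each item, compute p_i * q_i:
  Item 1: 0.25 * 0.75 = 0.1875
  Item 2: 0.46 * 0.54 = 0.2484
  Item 3: 0.44 * 0.56 = 0.2464
  Item 4: 0.65 * 0.35 = 0.2275
  Item 5: 0.23 * 0.77 = 0.1771
  Item 6: 0.69 * 0.31 = 0.2139
  Item 7: 0.38 * 0.62 = 0.2356
  Item 8: 0.29 * 0.71 = 0.2059
Sum(p_i * q_i) = 0.1875 + 0.2484 + 0.2464 + 0.2275 + 0.1771 + 0.2139 + 0.2356 + 0.2059 = 1.7423
KR-20 = (k/(k-1)) * (1 - Sum(p_i*q_i) / Var_total)
= (8/7) * (1 - 1.7423/4.81)
= 1.1429 * 0.6378
KR-20 = 0.7289

0.7289


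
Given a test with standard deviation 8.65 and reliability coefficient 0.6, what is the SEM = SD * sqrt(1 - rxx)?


SEM = SD * sqrt(1 - rxx)
SEM = 8.65 * sqrt(1 - 0.6)
SEM = 8.65 * sqrt(0.4) = 8.65 * 0.632456
SEM = 5.4707

5.4707


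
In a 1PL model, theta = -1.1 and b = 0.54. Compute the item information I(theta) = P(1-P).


P = 1/(1+exp(-(-1.1-0.54))) = 0.1625
I = P*(1-P) = 0.1625 * 0.8375
I = 0.1361

0.1361


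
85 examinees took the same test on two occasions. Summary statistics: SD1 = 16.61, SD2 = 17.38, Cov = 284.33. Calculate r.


r = cov(X,Y) / (SD_X * SD_Y)
r = 284.33 / (16.61 * 17.38)
r = 284.33 / 288.6818
r = 0.9849

0.9849


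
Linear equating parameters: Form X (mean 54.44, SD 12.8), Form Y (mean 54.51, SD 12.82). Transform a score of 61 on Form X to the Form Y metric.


slope = SD_Y / SD_X = 12.82 / 12.8 ~ 1.0016
intercept = mean_Y - slope * mean_X = 54.51 - (12.82 / 12.8) * 54.44 ~ -0.0151
Y = slope * X + intercept. To avoid rounding drift from the rounded slope/intercept, evaluate the equivalent form Y = mean_Y + SD_Y * (X - mean_X) / SD_X at full precision:
Y = 54.51 + 12.82 * (61 - 54.44) / 12.8
Y = 54.51 + 12.82 * 6.56 / 12.8
Y = 54.51 + 84.0992 / 12.8
Y = 54.51 + 6.5702
Y = 61.0802

61.0802


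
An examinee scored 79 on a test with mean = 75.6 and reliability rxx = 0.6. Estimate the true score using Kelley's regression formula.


T_est = rxx * X + (1 - rxx) * mean
T_est = 0.6 * 79 + 0.4 * 75.6
T_est = 47.4 + 30.24
T_est = 77.64

77.64


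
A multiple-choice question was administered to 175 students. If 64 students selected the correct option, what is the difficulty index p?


Item difficulty p = number correct / total examinees
p = 64 / 175
p = 0.3657

0.3657


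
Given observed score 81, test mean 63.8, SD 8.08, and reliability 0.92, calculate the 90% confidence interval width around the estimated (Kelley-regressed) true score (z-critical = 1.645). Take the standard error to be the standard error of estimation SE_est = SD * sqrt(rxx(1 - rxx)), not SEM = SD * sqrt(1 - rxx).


True score estimate = 0.92*81 + 0.08*63.8 = 79.624
SE_est = SD * sqrt(rxx * (1 - rxx)) = 8.08 * sqrt(0.92 * 0.08) = 8.08 * sqrt(0.0736) = 2.192049
CI = T_est +/- z * SE_est, so width = 2 * z * SE_est = 2 * 1.645 * 2.192049
Width = 7.2118

7.2118


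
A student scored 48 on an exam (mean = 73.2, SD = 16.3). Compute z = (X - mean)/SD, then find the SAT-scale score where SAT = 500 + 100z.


z = (X - mean) / SD = (48 - 73.2) / 16.3
z = -25.2 / 16.3
z = -1.546
SAT-scale = SAT = 500 + 100z
Carry z at full precision (z = -25.2 / 16.3) into the conversion:
SAT-scale = 500 + 100 * (-25.2 / 16.3) = 500 + -2520 / 16.3
SAT-scale = 500 + -154.6012
SAT-scale = 345.3988

345.3988


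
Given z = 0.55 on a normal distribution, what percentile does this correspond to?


CDF(z) = 0.5 * (1 + erf(z/sqrt(2)))
erf(0.3889) = 0.4177
CDF = 0.7088
Percentile rank = 0.7088 * 100 = 70.88

70.88


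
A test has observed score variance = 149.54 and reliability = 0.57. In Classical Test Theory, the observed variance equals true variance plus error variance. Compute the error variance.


var_true = rxx * var_obs = 0.57 * 149.54 = 85.2378
var_error = var_obs - var_true
var_error = 149.54 - 85.2378
var_error = 64.3022

64.3022


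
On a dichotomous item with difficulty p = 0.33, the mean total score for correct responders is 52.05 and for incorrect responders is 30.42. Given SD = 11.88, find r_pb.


q = 1 - p = 0.67
rpb = ((M1 - M0) / SD) * sqrt(p * q)
rpb = ((52.05 - 30.42) / 11.88) * sqrt(0.33 * 0.67)
rpb = 0.8561

0.8561


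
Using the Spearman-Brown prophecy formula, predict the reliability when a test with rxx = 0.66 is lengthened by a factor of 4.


r_new = (n * rxx) / (1 + (n-1) * rxx)
r_new = (4 * 0.66) / (1 + 3 * 0.66)
r_new = 2.64 / 2.98
r_new = 0.8859

0.8859


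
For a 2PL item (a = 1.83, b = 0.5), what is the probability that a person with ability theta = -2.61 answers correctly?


a*(theta - b) = 1.83 * (-2.61 - 0.5) = -5.6913
exp(--5.6913) = 296.2785
P = 1 / (1 + 296.2785)
P = 0.0034

0.0034


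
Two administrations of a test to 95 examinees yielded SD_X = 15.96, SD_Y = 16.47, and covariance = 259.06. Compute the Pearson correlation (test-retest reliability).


r = cov(X,Y) / (SD_X * SD_Y)
r = 259.06 / (15.96 * 16.47)
r = 259.06 / 262.8612
r = 0.9855

0.9855


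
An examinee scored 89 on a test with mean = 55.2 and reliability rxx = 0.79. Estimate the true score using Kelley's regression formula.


T_est = rxx * X + (1 - rxx) * mean
T_est = 0.79 * 89 + 0.21 * 55.2
T_est = 70.31 + 11.592
T_est = 81.902

81.902


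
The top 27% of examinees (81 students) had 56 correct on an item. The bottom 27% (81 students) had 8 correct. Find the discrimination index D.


p_upper = 56/81 = 0.6914
p_lower = 8/81 = 0.0988
D = 0.6914 - 0.0988 = 0.5926

0.5926


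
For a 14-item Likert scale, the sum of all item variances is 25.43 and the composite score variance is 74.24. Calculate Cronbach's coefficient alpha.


alpha = (k/(k-1)) * (1 - sum(si^2)/s_total^2)
= (14/13) * (1 - 25.43/74.24)
alpha = 0.708

0.708


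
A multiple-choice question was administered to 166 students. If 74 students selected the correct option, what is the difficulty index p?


Item difficulty p = number correct / total examinees
p = 74 / 166
p = 0.4458

0.4458


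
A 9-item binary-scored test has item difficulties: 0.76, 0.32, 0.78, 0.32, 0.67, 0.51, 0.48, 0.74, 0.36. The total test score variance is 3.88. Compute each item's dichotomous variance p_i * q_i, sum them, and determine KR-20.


For each item, compute p_i * q_i:
  Item 1: 0.76 * 0.24 = 0.1824
  Item 2: 0.32 * 0.68 = 0.2176
  Item 3: 0.78 * 0.22 = 0.1716
  Item 4: 0.32 * 0.68 = 0.2176
  Item 5: 0.67 * 0.33 = 0.2211
  Item 6: 0.51 * 0.49 = 0.2499
  Item 7: 0.48 * 0.52 = 0.2496
  Item 8: 0.74 * 0.26 = 0.1924
  Item 9: 0.36 * 0.64 = 0.2304
Sum(p_i * q_i) = 0.1824 + 0.2176 + 0.1716 + 0.2176 + 0.2211 + 0.2499 + 0.2496 + 0.1924 + 0.2304 = 1.9326
KR-20 = (k/(k-1)) * (1 - Sum(p_i*q_i) / Var_total)
= (9/8) * (1 - 1.9326/3.88)
= 1.125 * 0.5019
KR-20 = 0.5646

0.5646


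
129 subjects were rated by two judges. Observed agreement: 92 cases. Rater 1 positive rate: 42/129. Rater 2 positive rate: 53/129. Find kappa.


P_o = 92/129 = 0.713178
P_e = (42*53 + 87*76) / 16641 = 0.531098
kappa = (P_o - P_e) / (1 - P_e)
kappa = (0.713178 - 0.531098) / (1 - 0.531098)
kappa = 0.3883

0.3883


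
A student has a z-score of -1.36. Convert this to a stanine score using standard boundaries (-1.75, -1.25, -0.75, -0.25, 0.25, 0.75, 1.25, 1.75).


Stanine boundaries: [-1.75, -1.25, -0.75, -0.25, 0.25, 0.75, 1.25, 1.75]
z = -1.36
Check each boundary:
  z >= -1.75 -> could be stanine 2
  z < -1.25
  z < -0.75
  z < -0.25
  z < 0.25
  z < 0.75
  z < 1.25
  z < 1.75
Highest qualifying boundary gives stanine = 2

2


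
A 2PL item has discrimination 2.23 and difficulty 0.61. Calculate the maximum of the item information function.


For 2PL, max info at theta = b = 0.61
I_max = a^2 / 4 = 2.23^2 / 4
= 4.9729 / 4
I_max = 1.2432

1.2432


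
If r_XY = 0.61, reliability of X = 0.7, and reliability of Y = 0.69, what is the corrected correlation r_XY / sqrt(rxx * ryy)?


r_corrected = rxy / sqrt(rxx * ryy)
= 0.61 / sqrt(0.7 * 0.69)
= 0.61 / sqrt(0.483)
= 0.61 / 0.694982
r_corrected = 0.8777

0.8777


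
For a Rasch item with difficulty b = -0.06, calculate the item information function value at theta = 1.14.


P = 1/(1+exp(-(1.14--0.06))) = 0.7685
I = P*(1-P) = 0.7685 * 0.2315
I = 0.1779

0.1779


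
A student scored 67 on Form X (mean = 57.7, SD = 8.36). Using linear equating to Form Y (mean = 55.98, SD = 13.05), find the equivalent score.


slope = SD_Y / SD_X = 13.05 / 8.36 ~ 1.561
intercept = mean_Y - slope * mean_X = 55.98 - (13.05 / 8.36) * 57.7 ~ -34.09
Y = slope * X + intercept. To avoid rounding drift from the rounded slope/intercept, evaluate the equivalent form Y = mean_Y + SD_Y * (X - mean_X) / SD_X at full precision:
Y = 55.98 + 13.05 * (67 - 57.7) / 8.36
Y = 55.98 + 13.05 * 9.3 / 8.36
Y = 55.98 + 121.365 / 8.36
Y = 55.98 + 14.5173
Y = 70.4973

70.4973


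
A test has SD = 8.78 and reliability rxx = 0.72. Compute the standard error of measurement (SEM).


SEM = SD * sqrt(1 - rxx)
SEM = 8.78 * sqrt(1 - 0.72)
SEM = 8.78 * sqrt(0.28) = 8.78 * 0.52915
SEM = 4.6459

4.6459


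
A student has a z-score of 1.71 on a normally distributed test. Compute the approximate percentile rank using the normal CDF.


CDF(z) = 0.5 * (1 + erf(z/sqrt(2)))
erf(1.2092) = 0.9127
CDF = 0.9564
Percentile rank = 0.9564 * 100 = 95.64

95.64


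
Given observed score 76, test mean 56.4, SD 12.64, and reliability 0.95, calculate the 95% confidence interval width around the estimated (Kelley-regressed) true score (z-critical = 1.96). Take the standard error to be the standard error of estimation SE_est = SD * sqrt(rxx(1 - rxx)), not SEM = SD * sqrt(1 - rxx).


True score estimate = 0.95*76 + 0.05*56.4 = 75.02
SE_est = SD * sqrt(rxx * (1 - rxx)) = 12.64 * sqrt(0.95 * 0.05) = 12.64 * sqrt(0.0475) = 2.754824
CI = T_est +/- z * SE_est, so width = 2 * z * SE_est = 2 * 1.96 * 2.754824
Width = 10.7989

10.7989


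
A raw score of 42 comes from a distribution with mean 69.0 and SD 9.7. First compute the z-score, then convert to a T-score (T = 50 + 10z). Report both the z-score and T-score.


z = (X - mean) / SD = (42 - 69.0) / 9.7
z = -27.0 / 9.7
z = -2.7835
T-score = T = 50 + 10z
Carry z at full precision (z = -27.0 / 9.7) into the conversion:
T-score = 50 + 10 * (-27.0 / 9.7) = 50 + -270 / 9.7
T-score = 50 + -27.8351
T-score = 22.1649

22.1649


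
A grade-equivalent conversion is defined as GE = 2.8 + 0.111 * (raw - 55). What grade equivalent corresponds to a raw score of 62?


raw - median = 62 - 55 = 7
slope * diff = 0.111 * 7 = 0.777
GE = 2.8 + 0.777
GE = 3.577

3.577


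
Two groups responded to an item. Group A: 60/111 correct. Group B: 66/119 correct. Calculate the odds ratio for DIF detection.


Odds_A = 60/51 = 1.1765
Odds_B = 66/53 = 1.2453
OR = Odds_A / Odds_B = 1.1765 / 1.2453
Exactly, OR = (60 * 53) / (51 * 66) = 3180 / 3366
OR = 0.9447

0.9447


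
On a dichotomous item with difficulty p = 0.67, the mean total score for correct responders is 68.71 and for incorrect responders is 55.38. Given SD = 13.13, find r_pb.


q = 1 - p = 0.33
rpb = ((M1 - M0) / SD) * sqrt(p * q)
rpb = ((68.71 - 55.38) / 13.13) * sqrt(0.67 * 0.33)
rpb = 0.4774

0.4774


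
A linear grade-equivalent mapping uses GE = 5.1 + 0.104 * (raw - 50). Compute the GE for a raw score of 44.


raw - median = 44 - 50 = -6
slope * diff = 0.104 * -6 = -0.624
GE = 5.1 + -0.624
GE = 4.476

4.476


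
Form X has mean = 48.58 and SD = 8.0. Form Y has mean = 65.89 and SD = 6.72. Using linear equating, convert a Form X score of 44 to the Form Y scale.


slope = SD_Y / SD_X = 6.72 / 8.0 ~ 0.84
intercept = mean_Y - slope * mean_X = 65.89 - (6.72 / 8.0) * 48.58 ~ 25.0828
Y = slope * X + intercept. To avoid rounding drift from the rounded slope/intercept, evaluate the equivalent form Y = mean_Y + SD_Y * (X - mean_X) / SD_X at full precision:
Y = 65.89 + 6.72 * (44 - 48.58) / 8.0
Y = 65.89 - 6.72 * 4.58 / 8.0
Y = 65.89 - 30.7776 / 8.0
Y = 65.89 - 3.8472
Y = 62.0428

62.0428


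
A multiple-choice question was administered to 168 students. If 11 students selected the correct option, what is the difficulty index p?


Item difficulty p = number correct / total examinees
p = 11 / 168
p = 0.0655

0.0655


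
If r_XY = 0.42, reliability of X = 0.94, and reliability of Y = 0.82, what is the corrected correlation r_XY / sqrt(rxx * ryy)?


r_corrected = rxy / sqrt(rxx * ryy)
= 0.42 / sqrt(0.94 * 0.82)
= 0.42 / sqrt(0.7708)
= 0.42 / 0.877952
r_corrected = 0.4784

0.4784


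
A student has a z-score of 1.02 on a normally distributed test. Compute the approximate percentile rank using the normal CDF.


CDF(z) = 0.5 * (1 + erf(z/sqrt(2)))
erf(0.7212) = 0.6923
CDF = 0.8461
Percentile rank = 0.8461 * 100 = 84.61

84.61


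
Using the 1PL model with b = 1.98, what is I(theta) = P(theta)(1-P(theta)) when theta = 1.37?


P = 1/(1+exp(-(1.37-1.98))) = 0.3521
I = P*(1-P) = 0.3521 * 0.6479
I = 0.2281

0.2281


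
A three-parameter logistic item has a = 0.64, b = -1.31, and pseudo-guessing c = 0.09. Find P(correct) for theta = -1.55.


logit = 0.64*(-1.55 - -1.31) = -0.1536
P* = 1/(1 + exp(--0.1536)) = 0.4617
P = 0.09 + (1 - 0.09) * 0.4617
P = 0.5101

0.5101


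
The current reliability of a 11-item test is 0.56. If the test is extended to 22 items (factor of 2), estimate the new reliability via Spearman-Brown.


r_new = (n * rxx) / (1 + (n-1) * rxx)
r_new = (2 * 0.56) / (1 + 1 * 0.56)
r_new = 1.12 / 1.56
r_new = 0.7179

0.7179


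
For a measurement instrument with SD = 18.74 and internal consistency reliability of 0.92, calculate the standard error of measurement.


SEM = SD * sqrt(1 - rxx)
SEM = 18.74 * sqrt(1 - 0.92)
SEM = 18.74 * sqrt(0.08) = 18.74 * 0.282843
SEM = 5.3005

5.3005


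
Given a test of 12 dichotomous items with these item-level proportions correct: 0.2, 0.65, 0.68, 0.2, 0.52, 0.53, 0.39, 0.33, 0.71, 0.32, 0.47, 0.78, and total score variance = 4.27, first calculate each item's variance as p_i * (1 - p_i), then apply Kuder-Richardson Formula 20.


For each item, compute p_i * q_i:
  Item 1: 0.2 * 0.8 = 0.16
  Item 2: 0.65 * 0.35 = 0.2275
  Item 3: 0.68 * 0.32 = 0.2176
  Item 4: 0.2 * 0.8 = 0.16
  Item 5: 0.52 * 0.48 = 0.2496
  Item 6: 0.53 * 0.47 = 0.2491
  Item 7: 0.39 * 0.61 = 0.2379
  Item 8: 0.33 * 0.67 = 0.2211
  Item 9: 0.71 * 0.29 = 0.2059
  Item 10: 0.32 * 0.68 = 0.2176
  Item 11: 0.47 * 0.53 = 0.2491
  Item 12: 0.78 * 0.22 = 0.1716
Sum(p_i * q_i) = 0.16 + 0.2275 + 0.2176 + 0.16 + 0.2496 + 0.2491 + 0.2379 + 0.2211 + 0.2059 + 0.2176 + 0.2491 + 0.1716 = 2.567
KR-20 = (k/(k-1)) * (1 - Sum(p_i*q_i) / Var_total)
= (12/11) * (1 - 2.567/4.27)
= 1.0909 * 0.3988
KR-20 = 0.4351

0.4351


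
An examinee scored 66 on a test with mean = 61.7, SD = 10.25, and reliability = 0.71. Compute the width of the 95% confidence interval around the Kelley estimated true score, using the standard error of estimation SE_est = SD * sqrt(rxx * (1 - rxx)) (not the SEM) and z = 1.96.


True score estimate = 0.71*66 + 0.29*61.7 = 64.753
SE_est = SD * sqrt(rxx * (1 - rxx)) = 10.25 * sqrt(0.71 * 0.29) = 10.25 * sqrt(0.2059) = 4.651061
CI = T_est +/- z * SE_est, so width = 2 * z * SE_est = 2 * 1.96 * 4.651061
Width = 18.2322

18.2322


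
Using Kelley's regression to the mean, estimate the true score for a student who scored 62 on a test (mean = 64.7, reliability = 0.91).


T_est = rxx * X + (1 - rxx) * mean
T_est = 0.91 * 62 + 0.09 * 64.7
T_est = 56.42 + 5.823
T_est = 62.243

62.243


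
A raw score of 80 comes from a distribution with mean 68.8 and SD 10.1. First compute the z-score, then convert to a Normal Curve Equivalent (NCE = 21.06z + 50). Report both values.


z = (X - mean) / SD = (80 - 68.8) / 10.1
z = 11.2 / 10.1
z = 1.1089
NCE = NCE = 21.06z + 50
Carry z at full precision (z = 11.2 / 10.1) into the conversion:
NCE = 21.06 * (11.2 / 10.1) + 50 = 235.872 / 10.1 + 50
NCE = 23.3537 + 50
NCE = 73.3537

73.3537


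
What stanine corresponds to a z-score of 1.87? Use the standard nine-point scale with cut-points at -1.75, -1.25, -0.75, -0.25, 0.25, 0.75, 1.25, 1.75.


Stanine boundaries: [-1.75, -1.25, -0.75, -0.25, 0.25, 0.75, 1.25, 1.75]
z = 1.87
Check each boundary:
  z >= -1.75 -> could be stanine 2
  z >= -1.25 -> could be stanine 3
  z >= -0.75 -> could be stanine 4
  z >= -0.25 -> could be stanine 5
  z >= 0.25 -> could be stanine 6
  z >= 0.75 -> could be stanine 7
  z >= 1.25 -> could be stanine 8
  z >= 1.75 -> could be stanine 9
Highest qualifying boundary gives stanine = 9

9


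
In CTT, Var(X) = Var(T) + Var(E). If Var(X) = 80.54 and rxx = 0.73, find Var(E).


var_true = rxx * var_obs = 0.73 * 80.54 = 58.7942
var_error = var_obs - var_true
var_error = 80.54 - 58.7942
var_error = 21.7458

21.7458


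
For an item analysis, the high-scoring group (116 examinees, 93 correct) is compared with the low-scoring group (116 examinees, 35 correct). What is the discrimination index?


p_upper = 93/116 = 0.8017
p_lower = 35/116 = 0.3017
D = 0.8017 - 0.3017 = 0.5

0.5


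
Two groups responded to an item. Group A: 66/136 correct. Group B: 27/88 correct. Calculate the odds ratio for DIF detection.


Odds_A = 66/70 = 0.9429
Odds_B = 27/61 = 0.4426
OR = Odds_A / Odds_B = 0.9429 / 0.4426
Exactly, OR = (66 * 61) / (70 * 27) = 4026 / 1890
OR = 2.1302

2.1302


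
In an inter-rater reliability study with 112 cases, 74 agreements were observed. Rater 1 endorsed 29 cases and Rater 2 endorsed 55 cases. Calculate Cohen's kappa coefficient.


P_o = 74/112 = 0.660714
P_e = (29*55 + 83*57) / 12544 = 0.504305
kappa = (P_o - P_e) / (1 - P_e)
kappa = (0.660714 - 0.504305) / (1 - 0.504305)
kappa = 0.3155

0.3155


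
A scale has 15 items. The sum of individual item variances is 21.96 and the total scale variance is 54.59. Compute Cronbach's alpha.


alpha = (k/(k-1)) * (1 - sum(si^2)/s_total^2)
= (15/14) * (1 - 21.96/54.59)
alpha = 0.6404

0.6404


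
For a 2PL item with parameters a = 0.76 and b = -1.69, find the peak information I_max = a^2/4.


For 2PL, max info at theta = b = -1.69
I_max = a^2 / 4 = 0.76^2 / 4
= 0.5776 / 4
I_max = 0.1444

0.1444


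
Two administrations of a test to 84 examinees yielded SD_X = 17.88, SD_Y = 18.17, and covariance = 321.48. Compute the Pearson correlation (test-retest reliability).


r = cov(X,Y) / (SD_X * SD_Y)
r = 321.48 / (17.88 * 18.17)
r = 321.48 / 324.8796
r = 0.9895

0.9895


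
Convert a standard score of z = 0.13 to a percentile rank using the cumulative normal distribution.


CDF(z) = 0.5 * (1 + erf(z/sqrt(2)))
erf(0.0919) = 0.1034
CDF = 0.5517
Percentile rank = 0.5517 * 100 = 55.17

55.17


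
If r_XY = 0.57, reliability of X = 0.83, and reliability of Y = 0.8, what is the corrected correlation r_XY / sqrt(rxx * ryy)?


r_corrected = rxy / sqrt(rxx * ryy)
= 0.57 / sqrt(0.83 * 0.8)
= 0.57 / sqrt(0.664)
= 0.57 / 0.814862
r_corrected = 0.6995

0.6995


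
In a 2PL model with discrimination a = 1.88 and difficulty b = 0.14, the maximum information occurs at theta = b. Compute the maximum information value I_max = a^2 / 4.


For 2PL, max info at theta = b = 0.14
I_max = a^2 / 4 = 1.88^2 / 4
= 3.5344 / 4
I_max = 0.8836

0.8836


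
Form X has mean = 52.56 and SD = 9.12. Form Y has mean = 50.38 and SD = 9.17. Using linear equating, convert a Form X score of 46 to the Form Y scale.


slope = SD_Y / SD_X = 9.17 / 9.12 ~ 1.0055
intercept = mean_Y - slope * mean_X = 50.38 - (9.17 / 9.12) * 52.56 ~ -2.4682
Y = slope * X + intercept. To avoid rounding drift from the rounded slope/intercept, evaluate the equivalent form Y = mean_Y + SD_Y * (X - mean_X) / SD_X at full precision:
Y = 50.38 + 9.17 * (46 - 52.56) / 9.12
Y = 50.38 - 9.17 * 6.56 / 9.12
Y = 50.38 - 60.1552 / 9.12
Y = 50.38 - 6.596
Y = 43.784

43.784


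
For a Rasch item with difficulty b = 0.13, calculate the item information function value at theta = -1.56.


P = 1/(1+exp(-(-1.56-0.13))) = 0.1558
I = P*(1-P) = 0.1558 * 0.8442
I = 0.1315

0.1315


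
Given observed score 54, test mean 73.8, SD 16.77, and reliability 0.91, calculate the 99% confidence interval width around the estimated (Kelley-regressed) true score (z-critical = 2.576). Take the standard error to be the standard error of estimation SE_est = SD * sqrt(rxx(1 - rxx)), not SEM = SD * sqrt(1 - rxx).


True score estimate = 0.91*54 + 0.09*73.8 = 55.782
SE_est = SD * sqrt(rxx * (1 - rxx)) = 16.77 * sqrt(0.91 * 0.09) = 16.77 * sqrt(0.0819) = 4.799268
CI = T_est +/- z * SE_est, so width = 2 * z * SE_est = 2 * 2.576 * 4.799268
Width = 24.7258

24.7258


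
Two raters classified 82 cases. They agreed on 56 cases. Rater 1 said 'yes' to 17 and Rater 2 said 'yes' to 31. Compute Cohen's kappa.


P_o = 56/82 = 0.682927
P_e = (17*31 + 65*51) / 6724 = 0.571386
kappa = (P_o - P_e) / (1 - P_e)
kappa = (0.682927 - 0.571386) / (1 - 0.571386)
kappa = 0.2602

0.2602


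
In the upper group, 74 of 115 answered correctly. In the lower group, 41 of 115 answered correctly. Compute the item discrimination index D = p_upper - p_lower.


p_upper = 74/115 = 0.6435
p_lower = 41/115 = 0.3565
D = 0.6435 - 0.3565 = 0.287

0.287


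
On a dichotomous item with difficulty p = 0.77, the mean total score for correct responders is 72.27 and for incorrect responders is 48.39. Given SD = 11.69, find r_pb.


q = 1 - p = 0.23
rpb = ((M1 - M0) / SD) * sqrt(p * q)
rpb = ((72.27 - 48.39) / 11.69) * sqrt(0.77 * 0.23)
rpb = 0.8597

0.8597


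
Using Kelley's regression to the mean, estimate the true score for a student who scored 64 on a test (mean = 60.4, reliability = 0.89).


T_est = rxx * X + (1 - rxx) * mean
T_est = 0.89 * 64 + 0.11 * 60.4
T_est = 56.96 + 6.644
T_est = 63.604

63.604


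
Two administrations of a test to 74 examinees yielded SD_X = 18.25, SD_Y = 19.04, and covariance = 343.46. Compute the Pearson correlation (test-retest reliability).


r = cov(X,Y) / (SD_X * SD_Y)
r = 343.46 / (18.25 * 19.04)
r = 343.46 / 347.48
r = 0.9884

0.9884


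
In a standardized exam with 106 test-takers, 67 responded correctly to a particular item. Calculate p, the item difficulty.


Item difficulty p = number correct / total examinees
p = 67 / 106
p = 0.6321

0.6321


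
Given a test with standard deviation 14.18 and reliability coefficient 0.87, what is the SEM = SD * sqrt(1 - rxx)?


SEM = SD * sqrt(1 - rxx)
SEM = 14.18 * sqrt(1 - 0.87)
SEM = 14.18 * sqrt(0.13) = 14.18 * 0.360555
SEM = 5.1127

5.1127


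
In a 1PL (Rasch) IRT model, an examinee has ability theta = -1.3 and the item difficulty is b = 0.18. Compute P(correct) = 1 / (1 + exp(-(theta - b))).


theta - b = -1.3 - 0.18 = -1.48
exp(-(theta - b)) = exp(1.48) = 4.3929
P = 1 / (1 + 4.3929)
P = 0.1854

0.1854


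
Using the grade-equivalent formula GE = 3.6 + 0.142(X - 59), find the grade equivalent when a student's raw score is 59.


raw - median = 59 - 59 = 0
slope * diff = 0.142 * 0 = 0.0
GE = 3.6 + 0.0
GE = 3.6

3.6


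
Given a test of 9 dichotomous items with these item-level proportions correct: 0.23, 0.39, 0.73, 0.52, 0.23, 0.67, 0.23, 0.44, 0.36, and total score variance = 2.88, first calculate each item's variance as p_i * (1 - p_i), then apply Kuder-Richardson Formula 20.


For each item, compute p_i * q_i:
  Item 1: 0.23 * 0.77 = 0.1771
  Item 2: 0.39 * 0.61 = 0.2379
  Item 3: 0.73 * 0.27 = 0.1971
  Item 4: 0.52 * 0.48 = 0.2496
  Item 5: 0.23 * 0.77 = 0.1771
  Item 6: 0.67 * 0.33 = 0.2211
  Item 7: 0.23 * 0.77 = 0.1771
  Item 8: 0.44 * 0.56 = 0.2464
  Item 9: 0.36 * 0.64 = 0.2304
Sum(p_i * q_i) = 0.1771 + 0.2379 + 0.1971 + 0.2496 + 0.1771 + 0.2211 + 0.1771 + 0.2464 + 0.2304 = 1.9138
KR-20 = (k/(k-1)) * (1 - Sum(p_i*q_i) / Var_total)
= (9/8) * (1 - 1.9138/2.88)
= 1.125 * 0.3355
KR-20 = 0.3774

0.3774


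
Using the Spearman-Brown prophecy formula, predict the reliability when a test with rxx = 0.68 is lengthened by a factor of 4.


r_new = (n * rxx) / (1 + (n-1) * rxx)
r_new = (4 * 0.68) / (1 + 3 * 0.68)
r_new = 2.72 / 3.04
r_new = 0.8947

0.8947


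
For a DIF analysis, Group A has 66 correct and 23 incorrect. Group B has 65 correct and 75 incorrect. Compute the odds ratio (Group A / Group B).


Odds_A = 66/23 = 2.8696
Odds_B = 65/75 = 0.8667
OR = Odds_A / Odds_B = 2.8696 / 0.8667
Exactly, OR = (66 * 75) / (23 * 65) = 4950 / 1495
OR = 3.311

3.311


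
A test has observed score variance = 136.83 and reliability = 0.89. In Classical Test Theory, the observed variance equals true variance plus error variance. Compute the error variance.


var_true = rxx * var_obs = 0.89 * 136.83 = 121.7787
var_error = var_obs - var_true
var_error = 136.83 - 121.7787
var_error = 15.0513

15.0513


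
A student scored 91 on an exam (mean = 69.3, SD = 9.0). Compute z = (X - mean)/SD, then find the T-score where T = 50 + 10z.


z = (X - mean) / SD = (91 - 69.3) / 9.0
z = 21.7 / 9.0
z = 2.4111
T-score = T = 50 + 10z
Carry z at full precision (z = 21.7 / 9.0) into the conversion:
T-score = 50 + 10 * (21.7 / 9.0) = 50 + 217 / 9.0
T-score = 50 + 24.1111
T-score = 74.1111

74.1111


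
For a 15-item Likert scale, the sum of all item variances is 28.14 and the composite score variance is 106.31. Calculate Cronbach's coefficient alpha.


alpha = (k/(k-1)) * (1 - sum(si^2)/s_total^2)
= (15/14) * (1 - 28.14/106.31)
alpha = 0.7878

0.7878


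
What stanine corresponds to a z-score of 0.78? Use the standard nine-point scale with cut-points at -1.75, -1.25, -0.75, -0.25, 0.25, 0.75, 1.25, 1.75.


Stanine boundaries: [-1.75, -1.25, -0.75, -0.25, 0.25, 0.75, 1.25, 1.75]
z = 0.78
Check each boundary:
  z >= -1.75 -> could be stanine 2
  z >= -1.25 -> could be stanine 3
  z >= -0.75 -> could be stanine 4
  z >= -0.25 -> could be stanine 5
  z >= 0.25 -> could be stanine 6
  z >= 0.75 -> could be stanine 7
  z < 1.25
  z < 1.75
Highest qualifying boundary gives stanine = 7

7


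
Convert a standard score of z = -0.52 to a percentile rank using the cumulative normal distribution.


CDF(z) = 0.5 * (1 + erf(z/sqrt(2)))
erf(-0.3677) = -0.3969
CDF = 0.3015
Percentile rank = 0.3015 * 100 = 30.15

30.15


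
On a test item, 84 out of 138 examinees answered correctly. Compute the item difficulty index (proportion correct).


Item difficulty p = number correct / total examinees
p = 84 / 138
p = 0.6087

0.6087


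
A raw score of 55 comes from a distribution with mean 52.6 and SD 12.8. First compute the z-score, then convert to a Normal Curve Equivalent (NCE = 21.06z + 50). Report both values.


z = (X - mean) / SD = (55 - 52.6) / 12.8
z = 2.4 / 12.8
z = 0.1875
NCE = NCE = 21.06z + 50
Carry z at full precision (z = 2.4 / 12.8) into the conversion:
NCE = 21.06 * (2.4 / 12.8) + 50 = 50.544 / 12.8 + 50
NCE = 3.9487 + 50
NCE = 53.9487

53.9487


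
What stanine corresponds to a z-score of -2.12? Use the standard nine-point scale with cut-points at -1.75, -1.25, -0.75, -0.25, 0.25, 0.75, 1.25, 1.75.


Stanine boundaries: [-1.75, -1.25, -0.75, -0.25, 0.25, 0.75, 1.25, 1.75]
z = -2.12
Check each boundary:
  z < -1.75
  z < -1.25
  z < -0.75
  z < -0.25
  z < 0.25
  z < 0.75
  z < 1.25
  z < 1.75
Highest qualifying boundary gives stanine = 1

1


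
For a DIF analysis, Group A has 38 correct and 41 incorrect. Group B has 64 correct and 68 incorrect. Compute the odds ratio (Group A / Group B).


Odds_A = 38/41 = 0.9268
Odds_B = 64/68 = 0.9412
OR = Odds_A / Odds_B = 0.9268 / 0.9412
Exactly, OR = (38 * 68) / (41 * 64) = 2584 / 2624
OR = 0.9848

0.9848


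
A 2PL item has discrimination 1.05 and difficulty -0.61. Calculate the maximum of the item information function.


For 2PL, max info at theta = b = -0.61
I_max = a^2 / 4 = 1.05^2 / 4
= 1.1025 / 4
I_max = 0.2756

0.2756


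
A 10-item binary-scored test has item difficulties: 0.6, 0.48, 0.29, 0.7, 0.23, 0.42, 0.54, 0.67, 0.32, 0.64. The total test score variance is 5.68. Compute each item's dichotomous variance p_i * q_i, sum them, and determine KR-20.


For each item, compute p_i * q_i:
  Item 1: 0.6 * 0.4 = 0.24
  Item 2: 0.48 * 0.52 = 0.2496
  Item 3: 0.29 * 0.71 = 0.2059
  Item 4: 0.7 * 0.3 = 0.21
  Item 5: 0.23 * 0.77 = 0.1771
  Item 6: 0.42 * 0.58 = 0.2436
  Item 7: 0.54 * 0.46 = 0.2484
  Item 8: 0.67 * 0.33 = 0.2211
  Item 9: 0.32 * 0.68 = 0.2176
  Item 10: 0.64 * 0.36 = 0.2304
Sum(p_i * q_i) = 0.24 + 0.2496 + 0.2059 + 0.21 + 0.1771 + 0.2436 + 0.2484 + 0.2211 + 0.2176 + 0.2304 = 2.2437
KR-20 = (k/(k-1)) * (1 - Sum(p_i*q_i) / Var_total)
= (10/9) * (1 - 2.2437/5.68)
= 1.1111 * 0.605
KR-20 = 0.6722

0.6722


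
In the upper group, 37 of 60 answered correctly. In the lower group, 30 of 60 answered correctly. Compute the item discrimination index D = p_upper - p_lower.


p_upper = 37/60 = 0.6167
p_lower = 30/60 = 0.5
D = 0.6167 - 0.5 = 0.1167

0.1167


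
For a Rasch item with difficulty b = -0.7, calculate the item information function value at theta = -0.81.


P = 1/(1+exp(-(-0.81--0.7))) = 0.4725
I = P*(1-P) = 0.4725 * 0.5275
I = 0.2492

0.2492


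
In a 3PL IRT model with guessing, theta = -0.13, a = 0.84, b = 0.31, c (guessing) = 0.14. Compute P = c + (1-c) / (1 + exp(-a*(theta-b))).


logit = 0.84*(-0.13 - 0.31) = -0.3696
P* = 1/(1 + exp(--0.3696)) = 0.4086
P = 0.14 + (1 - 0.14) * 0.4086
P = 0.4914

0.4914


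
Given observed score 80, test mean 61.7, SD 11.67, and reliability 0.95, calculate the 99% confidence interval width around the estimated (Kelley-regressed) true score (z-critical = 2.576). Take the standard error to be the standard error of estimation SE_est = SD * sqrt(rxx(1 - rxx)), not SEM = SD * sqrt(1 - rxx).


True score estimate = 0.95*80 + 0.05*61.7 = 79.085
SE_est = SD * sqrt(rxx * (1 - rxx)) = 11.67 * sqrt(0.95 * 0.05) = 11.67 * sqrt(0.0475) = 2.543418
CI = T_est +/- z * SE_est, so width = 2 * z * SE_est = 2 * 2.576 * 2.543418
Width = 13.1037

13.1037


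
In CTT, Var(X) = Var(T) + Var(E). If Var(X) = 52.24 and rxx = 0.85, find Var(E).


var_true = rxx * var_obs = 0.85 * 52.24 = 44.404
var_error = var_obs - var_true
var_error = 52.24 - 44.404
var_error = 7.836

7.836


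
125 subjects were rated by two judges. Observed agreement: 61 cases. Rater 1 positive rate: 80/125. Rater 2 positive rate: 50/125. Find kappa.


P_o = 61/125 = 0.488
P_e = (80*50 + 45*75) / 15625 = 0.472
kappa = (P_o - P_e) / (1 - P_e)
kappa = (0.488 - 0.472) / (1 - 0.472)
kappa = 0.0303

0.0303


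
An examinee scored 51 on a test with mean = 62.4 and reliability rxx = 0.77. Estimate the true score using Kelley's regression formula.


T_est = rxx * X + (1 - rxx) * mean
T_est = 0.77 * 51 + 0.23 * 62.4
T_est = 39.27 + 14.352
T_est = 53.622

53.622


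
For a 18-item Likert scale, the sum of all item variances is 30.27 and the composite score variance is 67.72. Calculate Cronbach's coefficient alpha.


alpha = (k/(k-1)) * (1 - sum(si^2)/s_total^2)
= (18/17) * (1 - 30.27/67.72)
alpha = 0.5855

0.5855


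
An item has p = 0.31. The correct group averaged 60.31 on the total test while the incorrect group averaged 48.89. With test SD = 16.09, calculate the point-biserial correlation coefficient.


q = 1 - p = 0.69
rpb = ((M1 - M0) / SD) * sqrt(p * q)
rpb = ((60.31 - 48.89) / 16.09) * sqrt(0.31 * 0.69)
rpb = 0.3283

0.3283


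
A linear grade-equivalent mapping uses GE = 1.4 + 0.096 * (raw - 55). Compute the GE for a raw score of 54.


raw - median = 54 - 55 = -1
slope * diff = 0.096 * -1 = -0.096
GE = 1.4 + -0.096
GE = 1.304

1.304


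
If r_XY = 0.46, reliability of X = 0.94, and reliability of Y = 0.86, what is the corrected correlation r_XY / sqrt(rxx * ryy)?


r_corrected = rxy / sqrt(rxx * ryy)
= 0.46 / sqrt(0.94 * 0.86)
= 0.46 / sqrt(0.8084)
= 0.46 / 0.899111
r_corrected = 0.5116

0.5116


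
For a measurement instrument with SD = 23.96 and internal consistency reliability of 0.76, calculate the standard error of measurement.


SEM = SD * sqrt(1 - rxx)
SEM = 23.96 * sqrt(1 - 0.76)
SEM = 23.96 * sqrt(0.24) = 23.96 * 0.489898
SEM = 11.738

11.738


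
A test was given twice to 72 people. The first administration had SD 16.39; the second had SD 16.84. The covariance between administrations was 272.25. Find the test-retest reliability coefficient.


r = cov(X,Y) / (SD_X * SD_Y)
r = 272.25 / (16.39 * 16.84)
r = 272.25 / 276.0076
r = 0.9864

0.9864


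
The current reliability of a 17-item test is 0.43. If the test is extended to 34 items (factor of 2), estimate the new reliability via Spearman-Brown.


r_new = (n * rxx) / (1 + (n-1) * rxx)
r_new = (2 * 0.43) / (1 + 1 * 0.43)
r_new = 0.86 / 1.43
r_new = 0.6014

0.6014


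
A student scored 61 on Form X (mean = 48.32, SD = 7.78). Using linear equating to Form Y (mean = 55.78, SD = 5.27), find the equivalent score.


slope = SD_Y / SD_X = 5.27 / 7.78 ~ 0.6774
intercept = mean_Y - slope * mean_X = 55.78 - (5.27 / 7.78) * 48.32 ~ 23.0491
Y = slope * X + intercept. To avoid rounding drift from the rounded slope/intercept, evaluate the equivalent form Y = mean_Y + SD_Y * (X - mean_X) / SD_X at full precision:
Y = 55.78 + 5.27 * (61 - 48.32) / 7.78
Y = 55.78 + 5.27 * 12.68 / 7.78
Y = 55.78 + 66.8236 / 7.78
Y = 55.78 + 8.5892
Y = 64.3692

64.3692


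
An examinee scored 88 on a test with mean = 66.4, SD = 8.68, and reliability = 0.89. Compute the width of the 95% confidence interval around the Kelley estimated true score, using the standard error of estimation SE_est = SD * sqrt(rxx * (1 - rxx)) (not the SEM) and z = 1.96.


True score estimate = 0.89*88 + 0.11*66.4 = 85.624
SE_est = SD * sqrt(rxx * (1 - rxx)) = 8.68 * sqrt(0.89 * 0.11) = 8.68 * sqrt(0.0979) = 2.715883
CI = T_est +/- z * SE_est, so width = 2 * z * SE_est = 2 * 1.96 * 2.715883
Width = 10.6463

10.6463


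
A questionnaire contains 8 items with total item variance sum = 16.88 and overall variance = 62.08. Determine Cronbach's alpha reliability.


alpha = (k/(k-1)) * (1 - sum(si^2)/s_total^2)
= (8/7) * (1 - 16.88/62.08)
alpha = 0.8321

0.8321


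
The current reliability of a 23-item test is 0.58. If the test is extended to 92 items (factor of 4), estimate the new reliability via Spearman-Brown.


r_new = (n * rxx) / (1 + (n-1) * rxx)
r_new = (4 * 0.58) / (1 + 3 * 0.58)
r_new = 2.32 / 2.74
r_new = 0.8467

0.8467


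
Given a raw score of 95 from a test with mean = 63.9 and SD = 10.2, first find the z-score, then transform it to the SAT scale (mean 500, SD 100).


z = (X - mean) / SD = (95 - 63.9) / 10.2
z = 31.1 / 10.2
z = 3.049
SAT-scale = SAT = 500 + 100z
Carry z at full precision (z = 31.1 / 10.2) into the conversion:
SAT-scale = 500 + 100 * (31.1 / 10.2) = 500 + 3110 / 10.2
SAT-scale = 500 + 304.902
SAT-scale = 804.902

804.902


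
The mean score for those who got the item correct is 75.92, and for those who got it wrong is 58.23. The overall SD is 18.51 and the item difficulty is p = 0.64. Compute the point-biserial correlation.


q = 1 - p = 0.36
rpb = ((M1 - M0) / SD) * sqrt(p * q)
rpb = ((75.92 - 58.23) / 18.51) * sqrt(0.64 * 0.36)
rpb = 0.4587

0.4587


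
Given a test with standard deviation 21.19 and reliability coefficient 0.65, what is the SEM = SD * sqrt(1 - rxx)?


SEM = SD * sqrt(1 - rxx)
SEM = 21.19 * sqrt(1 - 0.65)
SEM = 21.19 * sqrt(0.35) = 21.19 * 0.591608
SEM = 12.5362

12.5362


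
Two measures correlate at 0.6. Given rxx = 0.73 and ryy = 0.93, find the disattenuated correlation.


r_corrected = rxy / sqrt(rxx * ryy)
= 0.6 / sqrt(0.73 * 0.93)
= 0.6 / sqrt(0.6789)
= 0.6 / 0.823954
r_corrected = 0.7282

0.7282


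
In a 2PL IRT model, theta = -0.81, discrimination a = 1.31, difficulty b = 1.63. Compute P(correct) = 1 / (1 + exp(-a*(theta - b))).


a*(theta - b) = 1.31 * (-0.81 - 1.63) = -3.1964
exp(--3.1964) = 24.4444
P = 1 / (1 + 24.4444)
P = 0.0393

0.0393


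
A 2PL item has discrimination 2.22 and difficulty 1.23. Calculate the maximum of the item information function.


For 2PL, max info at theta = b = 1.23
I_max = a^2 / 4 = 2.22^2 / 4
= 4.9284 / 4
I_max = 1.2321

1.2321


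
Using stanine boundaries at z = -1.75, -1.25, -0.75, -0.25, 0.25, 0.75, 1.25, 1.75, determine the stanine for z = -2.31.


Stanine boundaries: [-1.75, -1.25, -0.75, -0.25, 0.25, 0.75, 1.25, 1.75]
z = -2.31
Check each boundary:
  z < -1.75
  z < -1.25
  z < -0.75
  z < -0.25
  z < 0.25
  z < 0.75
  z < 1.25
  z < 1.75
Highest qualifying boundary gives stanine = 1

1


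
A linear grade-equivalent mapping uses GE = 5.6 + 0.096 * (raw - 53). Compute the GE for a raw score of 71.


raw - median = 71 - 53 = 18
slope * diff = 0.096 * 18 = 1.728
GE = 5.6 + 1.728
GE = 7.328

7.328
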